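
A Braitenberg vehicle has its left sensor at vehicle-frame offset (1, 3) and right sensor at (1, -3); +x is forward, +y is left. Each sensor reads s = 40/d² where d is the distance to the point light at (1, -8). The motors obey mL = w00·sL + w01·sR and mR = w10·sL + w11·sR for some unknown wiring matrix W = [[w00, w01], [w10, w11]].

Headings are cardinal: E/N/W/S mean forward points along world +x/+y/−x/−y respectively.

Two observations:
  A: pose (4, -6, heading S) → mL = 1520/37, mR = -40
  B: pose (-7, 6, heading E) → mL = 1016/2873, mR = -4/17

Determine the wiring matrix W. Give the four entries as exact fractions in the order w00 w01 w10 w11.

1 1 0 -1

obs A: pose=(4,-6,S) → sL=40/37, sR=40, mL=1520/37, mR=-40
obs B: pose=(-7,6,E) → sL=20/169, sR=4/17, mL=1016/2873, mR=-4/17
sensor matrix S = [[40/37, 40], [20/169, 4/17]]; det S = -476160/106301
solve [mL_A; mL_B] = S·[w00; w01] and [mR_A; mR_B] = S·[w10; w11]:
  w00 = 1, w01 = 1, w10 = 0, w11 = -1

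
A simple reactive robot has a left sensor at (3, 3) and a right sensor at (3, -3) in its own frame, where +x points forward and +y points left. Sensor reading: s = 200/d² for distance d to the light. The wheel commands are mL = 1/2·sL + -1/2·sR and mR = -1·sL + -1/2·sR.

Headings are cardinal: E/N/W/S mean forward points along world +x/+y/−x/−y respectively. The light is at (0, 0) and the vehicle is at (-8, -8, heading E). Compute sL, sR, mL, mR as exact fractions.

4 100/73 96/73 -342/73

left sensor world pos  = (-5, -5); dL² = 50
right sensor world pos = (-5, -11); dR² = 146
sL = 200/50 = 4
sR = 200/146 = 100/73
mL = 1/2·sL + -1/2·sR = 96/73
mR = -1·sL + -1/2·sR = -342/73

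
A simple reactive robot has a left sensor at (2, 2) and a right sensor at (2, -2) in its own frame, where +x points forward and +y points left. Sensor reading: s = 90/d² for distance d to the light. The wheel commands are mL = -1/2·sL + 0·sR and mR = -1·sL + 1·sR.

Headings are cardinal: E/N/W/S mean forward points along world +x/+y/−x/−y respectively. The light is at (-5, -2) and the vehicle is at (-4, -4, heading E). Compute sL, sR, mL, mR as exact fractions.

10 18/5 -5 -32/5

left sensor world pos  = (-2, -2); dL² = 9
right sensor world pos = (-2, -6); dR² = 25
sL = 90/9 = 10
sR = 90/25 = 18/5
mL = -1/2·sL + 0·sR = -5
mR = -1·sL + 1·sR = -32/5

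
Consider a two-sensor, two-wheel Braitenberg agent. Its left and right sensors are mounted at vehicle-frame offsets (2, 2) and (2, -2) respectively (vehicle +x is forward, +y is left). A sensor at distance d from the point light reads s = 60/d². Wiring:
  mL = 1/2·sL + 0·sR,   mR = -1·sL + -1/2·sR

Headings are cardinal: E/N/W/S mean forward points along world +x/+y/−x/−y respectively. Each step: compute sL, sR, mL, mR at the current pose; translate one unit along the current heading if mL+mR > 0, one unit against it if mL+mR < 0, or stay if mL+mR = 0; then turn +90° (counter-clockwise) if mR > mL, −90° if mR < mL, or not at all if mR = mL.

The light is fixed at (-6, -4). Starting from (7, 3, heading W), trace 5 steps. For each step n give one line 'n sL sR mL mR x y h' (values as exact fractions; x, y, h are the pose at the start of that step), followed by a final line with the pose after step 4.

n=0: pose=(7,3,W); sL=30/73, sR=30/101; mL=15/73, mR=-4125/7373; mL+mR=-2610/7373 → advance -1; mR−mL=-5640/7373 → turn -1·90°
n=1: pose=(8,3,N); sL=4/15, sR=60/337; mL=2/15, mR=-1798/5055; mL+mR=-1124/5055 → advance -1; mR−mL=-824/1685 → turn -1·90°
n=2: pose=(8,2,E); sL=3/16, sR=15/68; mL=3/32, mR=-81/272; mL+mR=-111/544 → advance -1; mR−mL=-213/544 → turn -1·90°
n=3: pose=(7,2,S); sL=60/241, sR=60/137; mL=30/241, mR=-15450/33017; mL+mR=-11340/33017 → advance -1; mR−mL=-19560/33017 → turn -1·90°
n=4: pose=(7,3,W); sL=30/73, sR=30/101; mL=15/73, mR=-4125/7373; mL+mR=-2610/7373 → advance -1; mR−mL=-5640/7373 → turn -1·90°

0 30/73 30/101 15/73 -4125/7373 7 3 W
1 4/15 60/337 2/15 -1798/5055 8 3 N
2 3/16 15/68 3/32 -81/272 8 2 E
3 60/241 60/137 30/241 -15450/33017 7 2 S
4 30/73 30/101 15/73 -4125/7373 7 3 W
final 8 3 N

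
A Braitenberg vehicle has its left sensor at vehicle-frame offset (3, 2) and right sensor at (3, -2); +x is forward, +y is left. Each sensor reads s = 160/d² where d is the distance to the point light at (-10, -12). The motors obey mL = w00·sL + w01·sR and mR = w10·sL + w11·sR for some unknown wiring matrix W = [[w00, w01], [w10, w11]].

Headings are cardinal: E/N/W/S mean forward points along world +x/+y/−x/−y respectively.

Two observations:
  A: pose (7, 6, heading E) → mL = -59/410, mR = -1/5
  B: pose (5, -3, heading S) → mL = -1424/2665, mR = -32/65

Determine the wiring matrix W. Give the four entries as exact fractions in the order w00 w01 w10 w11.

1/2 -1 -1 0

obs A: pose=(7,6,E) → sL=1/5, sR=10/41, mL=-59/410, mR=-1/5
obs B: pose=(5,-3,S) → sL=32/65, sR=32/41, mL=-1424/2665, mR=-32/65
sensor matrix S = [[1/5, 10/41], [32/65, 32/41]]; det S = 96/2665
solve [mL_A; mL_B] = S·[w00; w01] and [mR_A; mR_B] = S·[w10; w11]:
  w00 = 1/2, w01 = -1, w10 = -1, w11 = 0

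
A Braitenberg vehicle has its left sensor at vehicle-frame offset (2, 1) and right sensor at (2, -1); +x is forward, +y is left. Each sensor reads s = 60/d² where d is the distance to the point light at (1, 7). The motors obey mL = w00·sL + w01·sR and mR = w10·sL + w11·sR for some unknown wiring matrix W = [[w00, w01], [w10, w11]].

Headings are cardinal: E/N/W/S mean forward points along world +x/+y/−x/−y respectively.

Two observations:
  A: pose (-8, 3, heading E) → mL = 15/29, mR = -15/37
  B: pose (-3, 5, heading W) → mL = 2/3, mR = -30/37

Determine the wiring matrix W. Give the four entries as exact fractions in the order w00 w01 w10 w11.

obs A: pose=(-8,3,E) → sL=30/29, sR=30/37, mL=15/29, mR=-15/37
obs B: pose=(-3,5,W) → sL=4/3, sR=60/37, mL=2/3, mR=-30/37
sensor matrix S = [[30/29, 30/37], [4/3, 60/37]]; det S = 640/1073
solve [mL_A; mL_B] = S·[w00; w01] and [mR_A; mR_B] = S·[w10; w11]:
  w00 = 1/2, w01 = 0, w10 = 0, w11 = -1/2

1/2 0 0 -1/2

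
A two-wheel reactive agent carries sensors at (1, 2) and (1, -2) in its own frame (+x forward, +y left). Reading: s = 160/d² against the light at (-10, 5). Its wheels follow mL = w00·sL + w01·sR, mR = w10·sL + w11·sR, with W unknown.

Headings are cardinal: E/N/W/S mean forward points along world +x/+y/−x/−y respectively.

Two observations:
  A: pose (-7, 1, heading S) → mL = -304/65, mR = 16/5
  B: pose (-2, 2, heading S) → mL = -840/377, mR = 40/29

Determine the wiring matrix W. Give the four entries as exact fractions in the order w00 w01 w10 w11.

obs A: pose=(-7,1,S) → sL=16/5, sR=80/13, mL=-304/65, mR=16/5
obs B: pose=(-2,2,S) → sL=40/29, sR=40/13, mL=-840/377, mR=40/29
sensor matrix S = [[16/5, 80/13], [40/29, 40/13]]; det S = 512/377
solve [mL_A; mL_B] = S·[w00; w01] and [mR_A; mR_B] = S·[w10; w11]:
  w00 = -1/2, w01 = -1/2, w10 = 1, w11 = 0

-1/2 -1/2 1 0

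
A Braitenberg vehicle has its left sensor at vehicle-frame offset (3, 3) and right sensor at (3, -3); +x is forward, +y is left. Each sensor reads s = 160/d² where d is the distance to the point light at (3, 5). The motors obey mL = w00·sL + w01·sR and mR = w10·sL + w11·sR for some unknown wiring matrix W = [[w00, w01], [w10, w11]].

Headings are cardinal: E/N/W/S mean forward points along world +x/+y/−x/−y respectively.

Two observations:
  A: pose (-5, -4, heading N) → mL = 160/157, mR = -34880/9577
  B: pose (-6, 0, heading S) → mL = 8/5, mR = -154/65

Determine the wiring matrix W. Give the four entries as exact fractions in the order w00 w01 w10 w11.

1 0 -1 -1

obs A: pose=(-5,-4,N) → sL=160/157, sR=160/61, mL=160/157, mR=-34880/9577
obs B: pose=(-6,0,S) → sL=8/5, sR=10/13, mL=8/5, mR=-154/65
sensor matrix S = [[160/157, 160/61], [8/5, 10/13]]; det S = -424896/124501
solve [mL_A; mL_B] = S·[w00; w01] and [mR_A; mR_B] = S·[w10; w11]:
  w00 = 1, w01 = 0, w10 = -1, w11 = -1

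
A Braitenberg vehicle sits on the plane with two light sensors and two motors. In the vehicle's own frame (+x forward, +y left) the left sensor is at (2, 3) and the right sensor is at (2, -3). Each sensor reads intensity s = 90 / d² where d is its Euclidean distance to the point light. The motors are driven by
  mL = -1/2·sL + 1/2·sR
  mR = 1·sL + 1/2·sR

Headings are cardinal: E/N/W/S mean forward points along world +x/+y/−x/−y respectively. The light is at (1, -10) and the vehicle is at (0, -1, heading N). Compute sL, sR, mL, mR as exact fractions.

left sensor world pos  = (-3, 1); dL² = 137
right sensor world pos = (3, 1); dR² = 125
sL = 90/137 = 90/137
sR = 90/125 = 18/25
mL = -1/2·sL + 1/2·sR = 108/3425
mR = 1·sL + 1/2·sR = 3483/3425

90/137 18/25 108/3425 3483/3425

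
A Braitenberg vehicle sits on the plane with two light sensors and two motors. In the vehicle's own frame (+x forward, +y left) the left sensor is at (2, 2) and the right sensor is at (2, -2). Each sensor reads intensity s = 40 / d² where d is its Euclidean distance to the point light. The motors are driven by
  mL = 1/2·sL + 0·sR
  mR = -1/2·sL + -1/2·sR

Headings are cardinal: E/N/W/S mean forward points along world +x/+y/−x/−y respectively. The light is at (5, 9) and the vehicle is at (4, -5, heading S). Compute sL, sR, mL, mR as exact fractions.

40/257 8/53 20/257 -2088/13621

left sensor world pos  = (6, -7); dL² = 257
right sensor world pos = (2, -7); dR² = 265
sL = 40/257 = 40/257
sR = 40/265 = 8/53
mL = 1/2·sL + 0·sR = 20/257
mR = -1/2·sL + -1/2·sR = -2088/13621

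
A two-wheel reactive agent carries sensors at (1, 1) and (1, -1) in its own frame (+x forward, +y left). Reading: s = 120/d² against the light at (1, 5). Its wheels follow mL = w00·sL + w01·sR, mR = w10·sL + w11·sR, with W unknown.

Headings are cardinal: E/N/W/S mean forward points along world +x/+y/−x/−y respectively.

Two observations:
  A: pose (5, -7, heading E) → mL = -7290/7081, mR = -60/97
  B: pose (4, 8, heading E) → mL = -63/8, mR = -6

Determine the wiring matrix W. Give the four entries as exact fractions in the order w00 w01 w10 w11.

obs A: pose=(5,-7,E) → sL=60/73, sR=60/97, mL=-7290/7081, mR=-60/97
obs B: pose=(4,8,E) → sL=15/4, sR=6, mL=-63/8, mR=-6
sensor matrix S = [[60/73, 60/97], [15/4, 6]]; det S = 18495/7081
solve [mL_A; mL_B] = S·[w00; w01] and [mR_A; mR_B] = S·[w10; w11]:
  w00 = -1/2, w01 = -1, w10 = 0, w11 = -1

-1/2 -1 0 -1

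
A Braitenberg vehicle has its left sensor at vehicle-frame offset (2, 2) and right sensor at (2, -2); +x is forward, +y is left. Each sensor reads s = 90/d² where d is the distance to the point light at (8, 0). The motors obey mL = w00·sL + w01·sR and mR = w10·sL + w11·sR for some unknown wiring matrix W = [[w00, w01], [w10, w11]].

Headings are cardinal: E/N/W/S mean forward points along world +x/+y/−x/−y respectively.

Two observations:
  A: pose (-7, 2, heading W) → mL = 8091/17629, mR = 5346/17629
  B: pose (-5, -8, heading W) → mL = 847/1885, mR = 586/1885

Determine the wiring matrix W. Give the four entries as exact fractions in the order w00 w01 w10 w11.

obs A: pose=(-7,2,W) → sL=90/289, sR=18/61, mL=8091/17629, mR=5346/17629
obs B: pose=(-5,-8,W) → sL=18/65, sR=10/29, mL=847/1885, mR=586/1885
sensor matrix S = [[90/289, 18/61], [18/65, 10/29]]; det S = 853056/33230665
solve [mL_A; mL_B] = S·[w00; w01] and [mR_A; mR_B] = S·[w10; w11]:
  w00 = 1, w01 = 1/2, w10 = 1/2, w11 = 1/2

1 1/2 1/2 1/2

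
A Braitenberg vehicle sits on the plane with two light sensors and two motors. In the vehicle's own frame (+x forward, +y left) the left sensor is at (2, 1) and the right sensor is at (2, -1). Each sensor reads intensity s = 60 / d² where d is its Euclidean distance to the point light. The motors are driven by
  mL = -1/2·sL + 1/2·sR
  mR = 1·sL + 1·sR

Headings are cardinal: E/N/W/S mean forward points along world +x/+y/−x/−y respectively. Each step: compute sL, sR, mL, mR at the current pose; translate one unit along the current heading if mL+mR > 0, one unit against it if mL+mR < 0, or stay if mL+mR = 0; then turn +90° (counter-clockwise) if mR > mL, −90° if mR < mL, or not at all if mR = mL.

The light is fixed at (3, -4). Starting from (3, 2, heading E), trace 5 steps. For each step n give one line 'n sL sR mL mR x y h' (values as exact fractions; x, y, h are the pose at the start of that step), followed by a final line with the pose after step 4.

n=0: pose=(3,2,E); sL=60/53, sR=60/29; mL=720/1537, mR=4920/1537; mL+mR=5640/1537 → advance +1; mR−mL=4200/1537 → turn +1·90°
n=1: pose=(4,2,N); sL=15/16, sR=15/17; mL=-15/544, mR=495/272; mL+mR=975/544 → advance +1; mR−mL=1005/544 → turn +1·90°
n=2: pose=(4,3,W); sL=60/37, sR=12/13; mL=-168/481, mR=1224/481; mL+mR=1056/481 → advance +1; mR−mL=1392/481 → turn +1·90°
n=3: pose=(3,3,S); sL=30/13, sR=30/13; mL=0, mR=60/13; mL+mR=60/13 → advance +1; mR−mL=60/13 → turn +1·90°
n=4: pose=(3,2,E); sL=60/53, sR=60/29; mL=720/1537, mR=4920/1537; mL+mR=5640/1537 → advance +1; mR−mL=4200/1537 → turn +1·90°

0 60/53 60/29 720/1537 4920/1537 3 2 E
1 15/16 15/17 -15/544 495/272 4 2 N
2 60/37 12/13 -168/481 1224/481 4 3 W
3 30/13 30/13 0 60/13 3 3 S
4 60/53 60/29 720/1537 4920/1537 3 2 E
final 4 2 N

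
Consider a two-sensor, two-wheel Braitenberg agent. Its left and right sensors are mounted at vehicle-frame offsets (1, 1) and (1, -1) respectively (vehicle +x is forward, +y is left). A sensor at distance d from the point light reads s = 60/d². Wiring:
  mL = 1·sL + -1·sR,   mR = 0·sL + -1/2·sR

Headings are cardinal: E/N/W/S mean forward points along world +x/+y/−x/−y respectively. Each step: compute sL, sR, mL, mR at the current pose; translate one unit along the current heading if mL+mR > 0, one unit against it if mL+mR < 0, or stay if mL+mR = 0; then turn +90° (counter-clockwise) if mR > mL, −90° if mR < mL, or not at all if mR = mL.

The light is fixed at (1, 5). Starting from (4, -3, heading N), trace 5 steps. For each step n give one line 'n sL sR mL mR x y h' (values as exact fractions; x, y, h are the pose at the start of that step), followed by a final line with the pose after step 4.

n=0: pose=(4,-3,N); sL=60/53, sR=12/13; mL=144/689, mR=-6/13; mL+mR=-174/689 → advance -1; mR−mL=-462/689 → turn -1·90°
n=1: pose=(4,-4,E); sL=3/4, sR=15/29; mL=27/116, mR=-15/58; mL+mR=-3/116 → advance -1; mR−mL=-57/116 → turn -1·90°
n=2: pose=(3,-4,S); sL=60/109, sR=60/101; mL=-480/11009, mR=-30/101; mL+mR=-3750/11009 → advance -1; mR−mL=-2790/11009 → turn -1·90°
n=3: pose=(3,-3,W); sL=30/41, sR=6/5; mL=-96/205, mR=-3/5; mL+mR=-219/205 → advance -1; mR−mL=-27/205 → turn -1·90°
n=4: pose=(4,-3,N); sL=60/53, sR=12/13; mL=144/689, mR=-6/13; mL+mR=-174/689 → advance -1; mR−mL=-462/689 → turn -1·90°

0 60/53 12/13 144/689 -6/13 4 -3 N
1 3/4 15/29 27/116 -15/58 4 -4 E
2 60/109 60/101 -480/11009 -30/101 3 -4 S
3 30/41 6/5 -96/205 -3/5 3 -3 W
4 60/53 12/13 144/689 -6/13 4 -3 N
final 4 -4 E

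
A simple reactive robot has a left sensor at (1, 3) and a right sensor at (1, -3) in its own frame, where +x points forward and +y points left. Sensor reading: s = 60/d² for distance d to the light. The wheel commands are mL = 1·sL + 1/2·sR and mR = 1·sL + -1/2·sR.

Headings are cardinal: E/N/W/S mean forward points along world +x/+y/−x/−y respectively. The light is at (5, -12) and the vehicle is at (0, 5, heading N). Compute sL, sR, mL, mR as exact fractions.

15/97 15/82 3915/15908 1005/15908

left sensor world pos  = (-3, 6); dL² = 388
right sensor world pos = (3, 6); dR² = 328
sL = 60/388 = 15/97
sR = 60/328 = 15/82
mL = 1·sL + 1/2·sR = 3915/15908
mR = 1·sL + -1/2·sR = 1005/15908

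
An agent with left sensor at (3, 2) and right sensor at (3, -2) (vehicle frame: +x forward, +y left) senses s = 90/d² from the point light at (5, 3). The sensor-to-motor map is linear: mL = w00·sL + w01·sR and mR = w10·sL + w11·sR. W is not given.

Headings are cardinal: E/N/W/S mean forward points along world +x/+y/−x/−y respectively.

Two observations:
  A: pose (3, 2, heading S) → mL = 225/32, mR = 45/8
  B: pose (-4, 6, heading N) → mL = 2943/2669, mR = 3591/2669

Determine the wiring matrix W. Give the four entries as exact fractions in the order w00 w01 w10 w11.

1 1/2 1/2 1

obs A: pose=(3,2,S) → sL=45/8, sR=45/16, mL=225/32, mR=45/8
obs B: pose=(-4,6,N) → sL=90/157, sR=18/17, mL=2943/2669, mR=3591/2669
sensor matrix S = [[45/8, 45/16], [90/157, 18/17]]; det S = 92745/21352
solve [mL_A; mL_B] = S·[w00; w01] and [mR_A; mR_B] = S·[w10; w11]:
  w00 = 1, w01 = 1/2, w10 = 1/2, w11 = 1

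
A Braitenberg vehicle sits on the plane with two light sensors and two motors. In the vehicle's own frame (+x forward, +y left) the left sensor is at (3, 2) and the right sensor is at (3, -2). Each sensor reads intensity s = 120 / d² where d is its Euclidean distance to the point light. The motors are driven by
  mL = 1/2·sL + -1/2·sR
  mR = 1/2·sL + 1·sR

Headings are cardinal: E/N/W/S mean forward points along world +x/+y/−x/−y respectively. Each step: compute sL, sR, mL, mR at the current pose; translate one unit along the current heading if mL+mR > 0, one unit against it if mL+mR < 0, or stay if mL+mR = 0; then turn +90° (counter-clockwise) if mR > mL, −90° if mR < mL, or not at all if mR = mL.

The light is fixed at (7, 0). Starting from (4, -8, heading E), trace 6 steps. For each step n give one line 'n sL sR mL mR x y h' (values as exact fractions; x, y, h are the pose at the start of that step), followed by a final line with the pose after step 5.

n=0: pose=(4,-8,E); sL=10/3, sR=6/5; mL=16/15, mR=43/15; mL+mR=59/15 → advance +1; mR−mL=9/5 → turn +1·90°
n=1: pose=(5,-8,N); sL=120/41, sR=24/5; mL=-192/205, mR=1284/205; mL+mR=1092/205 → advance +1; mR−mL=36/5 → turn +1·90°
n=2: pose=(5,-7,W); sL=60/53, sR=12/5; mL=-168/265, mR=786/265; mL+mR=618/265 → advance +1; mR−mL=18/5 → turn +1·90°
n=3: pose=(4,-7,S); sL=120/101, sR=24/25; mL=288/2525, mR=3924/2525; mL+mR=4212/2525 → advance +1; mR−mL=36/25 → turn +1·90°
n=4: pose=(4,-8,E); sL=10/3, sR=6/5; mL=16/15, mR=43/15; mL+mR=59/15 → advance +1; mR−mL=9/5 → turn +1·90°
n=5: pose=(5,-8,N); sL=120/41, sR=24/5; mL=-192/205, mR=1284/205; mL+mR=1092/205 → advance +1; mR−mL=36/5 → turn +1·90°

0 10/3 6/5 16/15 43/15 4 -8 E
1 120/41 24/5 -192/205 1284/205 5 -8 N
2 60/53 12/5 -168/265 786/265 5 -7 W
3 120/101 24/25 288/2525 3924/2525 4 -7 S
4 10/3 6/5 16/15 43/15 4 -8 E
5 120/41 24/5 -192/205 1284/205 5 -8 N
final 5 -7 W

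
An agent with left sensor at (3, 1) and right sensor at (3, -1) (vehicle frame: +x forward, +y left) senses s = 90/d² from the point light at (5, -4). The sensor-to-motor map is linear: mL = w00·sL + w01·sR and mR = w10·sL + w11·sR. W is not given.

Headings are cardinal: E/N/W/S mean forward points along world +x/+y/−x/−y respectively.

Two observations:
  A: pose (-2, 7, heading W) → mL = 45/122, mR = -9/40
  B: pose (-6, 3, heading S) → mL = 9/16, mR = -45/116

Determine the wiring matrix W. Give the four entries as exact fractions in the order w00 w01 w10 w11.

0 1 -1/2 0

obs A: pose=(-2,7,W) → sL=9/20, sR=45/122, mL=45/122, mR=-9/40
obs B: pose=(-6,3,S) → sL=45/58, sR=9/16, mL=9/16, mR=-45/116
sensor matrix S = [[9/20, 45/122], [45/58, 9/16]]; det S = -18711/566080
solve [mL_A; mL_B] = S·[w00; w01] and [mR_A; mR_B] = S·[w10; w11]:
  w00 = 0, w01 = 1, w10 = -1/2, w11 = 0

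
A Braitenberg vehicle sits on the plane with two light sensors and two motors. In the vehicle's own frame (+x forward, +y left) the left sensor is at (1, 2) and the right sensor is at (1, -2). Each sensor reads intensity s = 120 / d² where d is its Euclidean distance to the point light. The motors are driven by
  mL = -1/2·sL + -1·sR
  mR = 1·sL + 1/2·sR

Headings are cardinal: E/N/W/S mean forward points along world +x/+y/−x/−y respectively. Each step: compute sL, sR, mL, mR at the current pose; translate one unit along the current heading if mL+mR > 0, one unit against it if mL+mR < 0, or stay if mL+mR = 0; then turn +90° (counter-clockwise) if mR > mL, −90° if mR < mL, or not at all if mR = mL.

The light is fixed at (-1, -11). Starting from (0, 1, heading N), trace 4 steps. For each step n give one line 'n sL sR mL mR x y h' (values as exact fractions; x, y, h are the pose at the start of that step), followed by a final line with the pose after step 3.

n=0: pose=(0,1,N); sL=12/17, sR=60/89; mL=-1554/1513, mR=1578/1513; mL+mR=24/1513 → advance +1; mR−mL=3132/1513 → turn +1·90°
n=1: pose=(0,2,W); sL=120/121, sR=8/15; mL=-1868/1815, mR=2284/1815; mL+mR=416/1815 → advance +1; mR−mL=1384/605 → turn +1·90°
n=2: pose=(-1,2,S); sL=30/37, sR=30/37; mL=-45/37, mR=45/37; mL+mR=0 → advance +0; mR−mL=90/37 → turn +1·90°
n=3: pose=(-1,2,E); sL=60/113, sR=60/61; mL=-8610/6893, mR=7050/6893; mL+mR=-1560/6893 → advance -1; mR−mL=15660/6893 → turn +1·90°

0 12/17 60/89 -1554/1513 1578/1513 0 1 N
1 120/121 8/15 -1868/1815 2284/1815 0 2 W
2 30/37 30/37 -45/37 45/37 -1 2 S
3 60/113 60/61 -8610/6893 7050/6893 -1 2 E
final -2 2 N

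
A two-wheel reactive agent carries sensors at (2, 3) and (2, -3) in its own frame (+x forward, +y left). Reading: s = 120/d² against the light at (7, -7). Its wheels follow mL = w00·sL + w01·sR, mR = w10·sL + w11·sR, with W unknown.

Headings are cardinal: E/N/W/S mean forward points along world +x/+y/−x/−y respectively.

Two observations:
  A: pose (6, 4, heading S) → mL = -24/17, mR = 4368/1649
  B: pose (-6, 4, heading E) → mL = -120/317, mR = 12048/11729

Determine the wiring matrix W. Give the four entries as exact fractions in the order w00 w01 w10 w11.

-1 0 1 1

obs A: pose=(6,4,S) → sL=24/17, sR=120/97, mL=-24/17, mR=4368/1649
obs B: pose=(-6,4,E) → sL=120/317, sR=24/37, mL=-120/317, mR=12048/11729
sensor matrix S = [[24/17, 120/97], [120/317, 24/37]]; det S = 8653824/19341121
solve [mL_A; mL_B] = S·[w00; w01] and [mR_A; mR_B] = S·[w10; w11]:
  w00 = -1, w01 = 0, w10 = 1, w11 = 1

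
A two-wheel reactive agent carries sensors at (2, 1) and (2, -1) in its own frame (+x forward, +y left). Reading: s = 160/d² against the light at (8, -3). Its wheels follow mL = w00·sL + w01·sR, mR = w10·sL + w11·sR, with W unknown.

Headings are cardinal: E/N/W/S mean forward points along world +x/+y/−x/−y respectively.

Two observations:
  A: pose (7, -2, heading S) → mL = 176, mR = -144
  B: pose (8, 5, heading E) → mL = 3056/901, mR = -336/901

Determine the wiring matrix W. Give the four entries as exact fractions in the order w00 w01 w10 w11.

1 1/2 -1 1/2

obs A: pose=(7,-2,S) → sL=160, sR=32, mL=176, mR=-144
obs B: pose=(8,5,E) → sL=32/17, sR=160/53, mL=3056/901, mR=-336/901
sensor matrix S = [[160, 32], [32/17, 160/53]]; det S = 380928/901
solve [mL_A; mL_B] = S·[w00; w01] and [mR_A; mR_B] = S·[w10; w11]:
  w00 = 1, w01 = 1/2, w10 = -1, w11 = 1/2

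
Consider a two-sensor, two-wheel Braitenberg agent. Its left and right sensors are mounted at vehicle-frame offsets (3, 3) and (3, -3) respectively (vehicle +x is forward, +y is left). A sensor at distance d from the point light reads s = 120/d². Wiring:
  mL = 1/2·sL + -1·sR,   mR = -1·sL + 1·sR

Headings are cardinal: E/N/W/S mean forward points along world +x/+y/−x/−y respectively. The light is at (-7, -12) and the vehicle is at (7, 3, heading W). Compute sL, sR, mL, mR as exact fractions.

left sensor world pos  = (4, 0); dL² = 265
right sensor world pos = (4, 6); dR² = 445
sL = 120/265 = 24/53
sR = 120/445 = 24/89
mL = 1/2·sL + -1·sR = -204/4717
mR = -1·sL + 1·sR = -864/4717

24/53 24/89 -204/4717 -864/4717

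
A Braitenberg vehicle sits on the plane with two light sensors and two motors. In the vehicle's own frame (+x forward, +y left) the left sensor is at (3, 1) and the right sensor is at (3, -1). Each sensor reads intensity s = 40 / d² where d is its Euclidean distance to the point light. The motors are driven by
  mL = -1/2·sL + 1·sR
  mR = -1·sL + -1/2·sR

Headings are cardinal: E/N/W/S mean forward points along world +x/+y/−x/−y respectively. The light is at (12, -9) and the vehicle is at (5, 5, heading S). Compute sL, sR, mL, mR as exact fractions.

40/157 8/37 516/5809 -2108/5809

left sensor world pos  = (6, 2); dL² = 157
right sensor world pos = (4, 2); dR² = 185
sL = 40/157 = 40/157
sR = 40/185 = 8/37
mL = -1/2·sL + 1·sR = 516/5809
mR = -1·sL + -1/2·sR = -2108/5809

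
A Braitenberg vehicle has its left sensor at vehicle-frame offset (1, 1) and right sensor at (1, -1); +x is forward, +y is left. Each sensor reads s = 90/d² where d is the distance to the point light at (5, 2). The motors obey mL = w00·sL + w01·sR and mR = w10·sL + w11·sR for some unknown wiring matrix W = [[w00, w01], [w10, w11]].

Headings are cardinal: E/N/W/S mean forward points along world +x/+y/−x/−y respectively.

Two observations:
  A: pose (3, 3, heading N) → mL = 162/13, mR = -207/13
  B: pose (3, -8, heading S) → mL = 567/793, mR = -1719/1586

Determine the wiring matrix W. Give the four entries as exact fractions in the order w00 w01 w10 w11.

1/2 1/2 -1 -1/2

obs A: pose=(3,3,N) → sL=90/13, sR=18, mL=162/13, mR=-207/13
obs B: pose=(3,-8,S) → sL=45/61, sR=9/13, mL=567/793, mR=-1719/1586
sensor matrix S = [[90/13, 18], [45/61, 9/13]]; det S = -87480/10309
solve [mL_A; mL_B] = S·[w00; w01] and [mR_A; mR_B] = S·[w10; w11]:
  w00 = 1/2, w01 = 1/2, w10 = -1, w11 = -1/2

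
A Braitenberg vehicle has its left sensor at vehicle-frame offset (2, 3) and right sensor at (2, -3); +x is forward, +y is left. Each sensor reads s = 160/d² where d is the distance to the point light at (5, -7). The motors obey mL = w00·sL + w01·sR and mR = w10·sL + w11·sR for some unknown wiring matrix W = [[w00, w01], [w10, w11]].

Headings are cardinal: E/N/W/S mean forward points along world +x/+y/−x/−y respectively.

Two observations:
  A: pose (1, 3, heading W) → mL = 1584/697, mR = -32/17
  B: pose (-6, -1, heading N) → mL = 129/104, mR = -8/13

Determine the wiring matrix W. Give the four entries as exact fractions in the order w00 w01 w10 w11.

1 1/2 -1 0

obs A: pose=(1,3,W) → sL=32/17, sR=32/41, mL=1584/697, mR=-32/17
obs B: pose=(-6,-1,N) → sL=8/13, sR=5/4, mL=129/104, mR=-8/13
sensor matrix S = [[32/17, 32/41], [8/13, 5/4]]; det S = 16968/9061
solve [mL_A; mL_B] = S·[w00; w01] and [mR_A; mR_B] = S·[w10; w11]:
  w00 = 1, w01 = 1/2, w10 = -1, w11 = 0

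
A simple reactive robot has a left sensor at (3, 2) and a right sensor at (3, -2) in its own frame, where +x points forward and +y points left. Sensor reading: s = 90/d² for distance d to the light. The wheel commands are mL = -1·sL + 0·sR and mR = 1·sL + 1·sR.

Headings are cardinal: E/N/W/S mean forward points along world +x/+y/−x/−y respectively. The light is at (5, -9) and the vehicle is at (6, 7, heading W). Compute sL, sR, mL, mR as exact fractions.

9/20 45/164 -9/20 297/410

left sensor world pos  = (3, 5); dL² = 200
right sensor world pos = (3, 9); dR² = 328
sL = 90/200 = 9/20
sR = 90/328 = 45/164
mL = -1·sL + 0·sR = -9/20
mR = 1·sL + 1·sR = 297/410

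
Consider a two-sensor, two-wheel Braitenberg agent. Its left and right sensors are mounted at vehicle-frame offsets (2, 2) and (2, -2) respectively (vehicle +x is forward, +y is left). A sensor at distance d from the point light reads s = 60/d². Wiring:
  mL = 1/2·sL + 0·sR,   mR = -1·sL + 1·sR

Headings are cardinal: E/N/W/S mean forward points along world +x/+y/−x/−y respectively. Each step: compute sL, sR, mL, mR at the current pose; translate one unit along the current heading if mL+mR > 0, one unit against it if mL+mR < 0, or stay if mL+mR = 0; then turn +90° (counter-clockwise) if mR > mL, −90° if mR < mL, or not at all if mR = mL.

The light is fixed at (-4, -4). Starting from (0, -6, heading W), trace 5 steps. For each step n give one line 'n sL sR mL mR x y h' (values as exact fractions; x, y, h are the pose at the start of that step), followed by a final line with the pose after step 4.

n=0: pose=(0,-6,W); sL=3, sR=15; mL=3/2, mR=12; mL+mR=27/2 → advance +1; mR−mL=21/2 → turn +1·90°
n=1: pose=(-1,-6,S); sL=60/41, sR=60/17; mL=30/41, mR=1440/697; mL+mR=1950/697 → advance +1; mR−mL=930/697 → turn +1·90°
n=2: pose=(-1,-7,E); sL=30/13, sR=6/5; mL=15/13, mR=-72/65; mL+mR=3/65 → advance +1; mR−mL=-147/65 → turn -1·90°
n=3: pose=(0,-7,S); sL=60/61, sR=60/29; mL=30/61, mR=1920/1769; mL+mR=2790/1769 → advance +1; mR−mL=1050/1769 → turn +1·90°
n=4: pose=(0,-8,E); sL=3/2, sR=5/6; mL=3/4, mR=-2/3; mL+mR=1/12 → advance +1; mR−mL=-17/12 → turn -1·90°

0 3 15 3/2 12 0 -6 W
1 60/41 60/17 30/41 1440/697 -1 -6 S
2 30/13 6/5 15/13 -72/65 -1 -7 E
3 60/61 60/29 30/61 1920/1769 0 -7 S
4 3/2 5/6 3/4 -2/3 0 -8 E
final 1 -8 S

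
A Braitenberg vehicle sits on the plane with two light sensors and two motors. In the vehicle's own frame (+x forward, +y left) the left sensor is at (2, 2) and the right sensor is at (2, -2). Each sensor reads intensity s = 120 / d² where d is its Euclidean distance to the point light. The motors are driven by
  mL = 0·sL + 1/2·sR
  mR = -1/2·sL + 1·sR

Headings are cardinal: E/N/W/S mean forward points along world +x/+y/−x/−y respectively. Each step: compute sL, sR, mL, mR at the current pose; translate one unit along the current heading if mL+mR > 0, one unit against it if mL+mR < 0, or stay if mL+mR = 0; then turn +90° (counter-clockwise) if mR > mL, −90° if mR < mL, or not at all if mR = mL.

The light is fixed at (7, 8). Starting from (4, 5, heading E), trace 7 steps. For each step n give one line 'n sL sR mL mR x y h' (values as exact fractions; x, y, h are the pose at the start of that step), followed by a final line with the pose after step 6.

0 60 60/13 30/13 -330/13 4 5 E
1 120/29 120/61 60/61 -180/1769 3 5 S
2 5/3 3 3/2 13/6 3 4 W
3 8/3 24/17 12/17 4/51 2 4 S
4 60/49 60/29 30/29 2070/1421 2 3 W
5 24/13 120/113 60/113 204/1469 1 3 S
6 15/16 3/2 3/4 33/32 1 2 W
final 0 2 S

n=0: pose=(4,5,E); sL=60, sR=60/13; mL=30/13, mR=-330/13; mL+mR=-300/13 → advance -1; mR−mL=-360/13 → turn -1·90°
n=1: pose=(3,5,S); sL=120/29, sR=120/61; mL=60/61, mR=-180/1769; mL+mR=1560/1769 → advance +1; mR−mL=-1920/1769 → turn -1·90°
n=2: pose=(3,4,W); sL=5/3, sR=3; mL=3/2, mR=13/6; mL+mR=11/3 → advance +1; mR−mL=2/3 → turn +1·90°
n=3: pose=(2,4,S); sL=8/3, sR=24/17; mL=12/17, mR=4/51; mL+mR=40/51 → advance +1; mR−mL=-32/51 → turn -1·90°
n=4: pose=(2,3,W); sL=60/49, sR=60/29; mL=30/29, mR=2070/1421; mL+mR=3540/1421 → advance +1; mR−mL=600/1421 → turn +1·90°
n=5: pose=(1,3,S); sL=24/13, sR=120/113; mL=60/113, mR=204/1469; mL+mR=984/1469 → advance +1; mR−mL=-576/1469 → turn -1·90°
n=6: pose=(1,2,W); sL=15/16, sR=3/2; mL=3/4, mR=33/32; mL+mR=57/32 → advance +1; mR−mL=9/32 → turn +1·90°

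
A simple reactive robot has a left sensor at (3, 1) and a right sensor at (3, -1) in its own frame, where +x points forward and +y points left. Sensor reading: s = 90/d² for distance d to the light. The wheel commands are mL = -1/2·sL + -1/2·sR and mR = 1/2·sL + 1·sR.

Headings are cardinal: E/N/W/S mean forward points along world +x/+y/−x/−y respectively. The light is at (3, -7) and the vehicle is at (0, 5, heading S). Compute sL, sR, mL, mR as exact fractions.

left sensor world pos  = (1, 2); dL² = 85
right sensor world pos = (-1, 2); dR² = 97
sL = 90/85 = 18/17
sR = 90/97 = 90/97
mL = -1/2·sL + -1/2·sR = -1638/1649
mR = 1/2·sL + 1·sR = 2403/1649

18/17 90/97 -1638/1649 2403/1649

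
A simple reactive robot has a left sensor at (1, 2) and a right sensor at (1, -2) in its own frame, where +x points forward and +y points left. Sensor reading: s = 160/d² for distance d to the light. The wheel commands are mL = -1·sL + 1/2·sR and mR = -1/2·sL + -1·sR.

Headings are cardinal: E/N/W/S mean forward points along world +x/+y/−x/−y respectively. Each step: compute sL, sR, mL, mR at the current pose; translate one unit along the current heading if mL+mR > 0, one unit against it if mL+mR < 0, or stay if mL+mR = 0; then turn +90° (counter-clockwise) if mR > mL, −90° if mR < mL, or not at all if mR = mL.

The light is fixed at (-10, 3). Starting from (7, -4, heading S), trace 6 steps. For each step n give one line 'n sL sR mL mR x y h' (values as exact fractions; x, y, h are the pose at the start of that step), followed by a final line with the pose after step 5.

n=0: pose=(7,-4,S); sL=32/85, sR=160/289; mL=-144/1445, mR=-1072/1445; mL+mR=-1216/1445 → advance -1; mR−mL=-928/1445 → turn -1·90°
n=1: pose=(7,-3,W); sL=1/2, sR=10/17; mL=-7/34, mR=-57/68; mL+mR=-71/68 → advance -1; mR−mL=-43/68 → turn -1·90°
n=2: pose=(8,-3,N); sL=160/281, sR=32/85; mL=-9104/23885, mR=-15792/23885; mL+mR=-24896/23885 → advance -1; mR−mL=-6688/23885 → turn -1·90°
n=3: pose=(8,-4,E); sL=80/193, sR=80/221; mL=-9960/42653, mR=-24280/42653; mL+mR=-34240/42653 → advance -1; mR−mL=-14320/42653 → turn -1·90°
n=4: pose=(7,-4,S); sL=32/85, sR=160/289; mL=-144/1445, mR=-1072/1445; mL+mR=-1216/1445 → advance -1; mR−mL=-928/1445 → turn -1·90°
n=5: pose=(7,-3,W); sL=1/2, sR=10/17; mL=-7/34, mR=-57/68; mL+mR=-71/68 → advance -1; mR−mL=-43/68 → turn -1·90°

0 32/85 160/289 -144/1445 -1072/1445 7 -4 S
1 1/2 10/17 -7/34 -57/68 7 -3 W
2 160/281 32/85 -9104/23885 -15792/23885 8 -3 N
3 80/193 80/221 -9960/42653 -24280/42653 8 -4 E
4 32/85 160/289 -144/1445 -1072/1445 7 -4 S
5 1/2 10/17 -7/34 -57/68 7 -3 W
final 8 -3 N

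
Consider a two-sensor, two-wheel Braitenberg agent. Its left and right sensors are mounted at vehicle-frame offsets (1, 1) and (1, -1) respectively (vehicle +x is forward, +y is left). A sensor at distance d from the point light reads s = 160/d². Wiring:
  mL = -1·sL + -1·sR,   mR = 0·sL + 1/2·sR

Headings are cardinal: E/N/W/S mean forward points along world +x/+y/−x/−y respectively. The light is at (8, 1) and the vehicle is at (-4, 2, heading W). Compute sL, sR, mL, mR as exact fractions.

160/169 160/173 -54720/29237 80/173

left sensor world pos  = (-5, 1); dL² = 169
right sensor world pos = (-5, 3); dR² = 173
sL = 160/169 = 160/169
sR = 160/173 = 160/173
mL = -1·sL + -1·sR = -54720/29237
mR = 0·sL + 1/2·sR = 80/173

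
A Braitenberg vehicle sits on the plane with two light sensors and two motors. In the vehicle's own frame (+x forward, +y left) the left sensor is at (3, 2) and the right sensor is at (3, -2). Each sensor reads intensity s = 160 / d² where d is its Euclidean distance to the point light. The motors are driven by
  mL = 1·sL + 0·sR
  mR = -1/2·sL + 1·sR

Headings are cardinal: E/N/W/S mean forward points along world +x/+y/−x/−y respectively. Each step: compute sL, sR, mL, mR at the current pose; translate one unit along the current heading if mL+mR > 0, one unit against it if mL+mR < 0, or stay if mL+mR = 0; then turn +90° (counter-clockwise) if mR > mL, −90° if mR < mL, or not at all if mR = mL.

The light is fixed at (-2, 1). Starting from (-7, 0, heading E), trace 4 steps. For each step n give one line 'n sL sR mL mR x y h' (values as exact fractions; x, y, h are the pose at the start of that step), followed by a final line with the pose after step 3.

n=0: pose=(-7,0,E); sL=32, sR=160/13; mL=32, mR=-48/13; mL+mR=368/13 → advance +1; mR−mL=-464/13 → turn -1·90°
n=1: pose=(-6,0,S); sL=8, sR=40/13; mL=8, mR=-12/13; mL+mR=92/13 → advance +1; mR−mL=-116/13 → turn -1·90°
n=2: pose=(-6,-1,W); sL=32/13, sR=160/49; mL=32/13, mR=1296/637; mL+mR=2864/637 → advance +1; mR−mL=-272/637 → turn -1·90°
n=3: pose=(-7,-1,N); sL=16/5, sR=16; mL=16/5, mR=72/5; mL+mR=88/5 → advance +1; mR−mL=56/5 → turn +1·90°

0 32 160/13 32 -48/13 -7 0 E
1 8 40/13 8 -12/13 -6 0 S
2 32/13 160/49 32/13 1296/637 -6 -1 W
3 16/5 16 16/5 72/5 -7 -1 N
final -7 0 W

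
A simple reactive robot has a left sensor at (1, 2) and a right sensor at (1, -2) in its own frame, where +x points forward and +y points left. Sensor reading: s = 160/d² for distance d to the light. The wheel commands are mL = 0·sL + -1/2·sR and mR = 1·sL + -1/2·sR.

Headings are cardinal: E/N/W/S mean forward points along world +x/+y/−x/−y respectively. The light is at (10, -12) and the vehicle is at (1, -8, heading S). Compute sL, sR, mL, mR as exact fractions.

80/29 16/13 -8/13 808/377

left sensor world pos  = (3, -9); dL² = 58
right sensor world pos = (-1, -9); dR² = 130
sL = 160/58 = 80/29
sR = 160/130 = 16/13
mL = 0·sL + -1/2·sR = -8/13
mR = 1·sL + -1/2·sR = 808/377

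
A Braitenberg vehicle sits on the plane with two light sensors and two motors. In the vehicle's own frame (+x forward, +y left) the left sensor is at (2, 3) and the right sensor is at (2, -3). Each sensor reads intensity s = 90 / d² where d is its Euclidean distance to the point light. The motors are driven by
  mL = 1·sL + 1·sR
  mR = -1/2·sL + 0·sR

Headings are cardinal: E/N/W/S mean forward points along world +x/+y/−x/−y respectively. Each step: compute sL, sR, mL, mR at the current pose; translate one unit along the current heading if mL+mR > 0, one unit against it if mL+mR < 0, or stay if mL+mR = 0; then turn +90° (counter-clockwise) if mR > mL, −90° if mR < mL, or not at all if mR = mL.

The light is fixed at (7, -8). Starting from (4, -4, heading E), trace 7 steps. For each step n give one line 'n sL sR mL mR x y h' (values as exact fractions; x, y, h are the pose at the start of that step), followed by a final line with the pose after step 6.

0 9/5 45 234/5 -9/10 4 -4 E
1 18 90/29 612/29 -9 5 -4 S
2 45/8 45/26 765/104 -45/16 5 -5 W
3 90/61 18/5 1548/305 -45/61 4 -5 N
4 9/5 45 234/5 -9/10 4 -4 E
5 18 90/29 612/29 -9 5 -4 S
6 45/8 45/26 765/104 -45/16 5 -5 W
final 4 -5 N

n=0: pose=(4,-4,E); sL=9/5, sR=45; mL=234/5, mR=-9/10; mL+mR=459/10 → advance +1; mR−mL=-477/10 → turn -1·90°
n=1: pose=(5,-4,S); sL=18, sR=90/29; mL=612/29, mR=-9; mL+mR=351/29 → advance +1; mR−mL=-873/29 → turn -1·90°
n=2: pose=(5,-5,W); sL=45/8, sR=45/26; mL=765/104, mR=-45/16; mL+mR=945/208 → advance +1; mR−mL=-2115/208 → turn -1·90°
n=3: pose=(4,-5,N); sL=90/61, sR=18/5; mL=1548/305, mR=-45/61; mL+mR=1323/305 → advance +1; mR−mL=-1773/305 → turn -1·90°
n=4: pose=(4,-4,E); sL=9/5, sR=45; mL=234/5, mR=-9/10; mL+mR=459/10 → advance +1; mR−mL=-477/10 → turn -1·90°
n=5: pose=(5,-4,S); sL=18, sR=90/29; mL=612/29, mR=-9; mL+mR=351/29 → advance +1; mR−mL=-873/29 → turn -1·90°
n=6: pose=(5,-5,W); sL=45/8, sR=45/26; mL=765/104, mR=-45/16; mL+mR=945/208 → advance +1; mR−mL=-2115/208 → turn -1·90°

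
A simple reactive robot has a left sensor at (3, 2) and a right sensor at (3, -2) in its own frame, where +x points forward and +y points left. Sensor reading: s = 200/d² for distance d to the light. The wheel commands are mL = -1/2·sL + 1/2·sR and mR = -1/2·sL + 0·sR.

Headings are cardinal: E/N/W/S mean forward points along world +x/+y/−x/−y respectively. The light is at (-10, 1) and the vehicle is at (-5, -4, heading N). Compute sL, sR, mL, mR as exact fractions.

left sensor world pos  = (-7, -1); dL² = 13
right sensor world pos = (-3, -1); dR² = 53
sL = 200/13 = 200/13
sR = 200/53 = 200/53
mL = -1/2·sL + 1/2·sR = -4000/689
mR = -1/2·sL + 0·sR = -100/13

200/13 200/53 -4000/689 -100/13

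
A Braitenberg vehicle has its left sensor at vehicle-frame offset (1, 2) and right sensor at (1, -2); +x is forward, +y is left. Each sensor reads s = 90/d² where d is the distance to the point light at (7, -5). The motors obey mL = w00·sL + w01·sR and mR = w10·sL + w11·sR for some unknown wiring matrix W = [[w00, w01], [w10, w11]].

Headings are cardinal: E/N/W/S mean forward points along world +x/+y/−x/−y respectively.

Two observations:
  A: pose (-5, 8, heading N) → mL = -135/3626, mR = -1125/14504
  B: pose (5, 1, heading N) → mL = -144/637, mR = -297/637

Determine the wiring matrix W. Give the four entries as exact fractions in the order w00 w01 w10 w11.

1/2 -1/2 -1 1/2

obs A: pose=(-5,8,N) → sL=45/196, sR=45/148, mL=-135/3626, mR=-1125/14504
obs B: pose=(5,1,N) → sL=18/13, sR=90/49, mL=-144/637, mR=-297/637
sensor matrix S = [[45/196, 45/148], [18/13, 90/49]]; det S = 810/1154881
solve [mL_A; mL_B] = S·[w00; w01] and [mR_A; mR_B] = S·[w10; w11]:
  w00 = 1/2, w01 = -1/2, w10 = -1, w11 = 1/2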